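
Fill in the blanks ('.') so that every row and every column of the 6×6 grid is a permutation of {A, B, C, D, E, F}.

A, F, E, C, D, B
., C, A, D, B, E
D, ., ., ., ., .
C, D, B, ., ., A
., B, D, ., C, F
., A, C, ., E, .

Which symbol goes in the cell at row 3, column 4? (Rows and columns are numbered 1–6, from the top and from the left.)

Cell (r2,c1): row 2 has {A,B,C,D,E}; column 1 has {A,C,D} → F.
Cell (r3,c2): row 3 has {D}; column 2 has {A,B,C,D,F} → E.
Cell (r3,c3): row 3 has {D,E}; column 3 has {A,B,C,D,E} → F.
Cell (r3,c5): row 3 has {D,E,F}; column 5 has {B,C,D,E} → A.
Cell (r3,c6): row 3 has {A,D,E,F}; column 6 has {A,B,E,F} → C.
Cell (r4,c5): row 4 has {A,B,C,D}; column 5 has {A,B,C,D,E} → F.
Cell (r5,c1): row 5 has {B,C,D,F}; column 1 has {A,C,D,F} → E.
Cell (r5,c4): row 5 has {B,C,D,E,F}; column 4 has {C,D} → A.
Cell (r6,c1): row 6 has {A,C,E}; column 1 has {A,C,D,E,F} → B.
Cell (r6,c4): row 6 has {A,B,C,E}; column 4 has {A,C,D} → F.
Cell (r6,c6): row 6 has {A,B,C,E,F}; column 6 has {A,B,C,E,F} → D.
Cell (r3,c4): row 3 has {A,C,D,E,F}; column 4 has {A,C,D,F} → B.

B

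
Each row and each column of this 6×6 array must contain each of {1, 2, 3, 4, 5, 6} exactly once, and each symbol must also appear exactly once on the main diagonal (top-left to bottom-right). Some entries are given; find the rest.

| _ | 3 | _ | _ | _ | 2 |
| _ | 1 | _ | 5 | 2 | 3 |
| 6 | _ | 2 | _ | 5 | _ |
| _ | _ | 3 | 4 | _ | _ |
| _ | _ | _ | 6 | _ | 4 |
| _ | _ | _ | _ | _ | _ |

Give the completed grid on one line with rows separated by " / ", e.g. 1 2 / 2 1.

row 1 has {2,3}; column 1 has {6}; the diagonal has {1,2,4} — only 5 is left for (r1,c1).
row 1 has {2,3,5}; column 4 has {4,5,6} — only 1 is left for (r1,c4).
row 2 has {1,2,3,5}; column 1 has {5,6} — only 4 is left for (r2,c1).
row 2 has {1,2,3,4,5}; column 3 has {2,3} — only 6 is left for (r2,c3).
row 3 has {2,5,6}; column 2 has {1,3} — only 4 is left for (r3,c2).
row 3 has {2,4,5,6}; column 4 has {1,4,5,6} — only 3 is left for (r3,c4).
row 3 has {2,3,4,5,6}; column 6 has {2,3,4} — only 1 is left for (r3,c6).
row 5 has {4,6}; column 5 has {2,5}; the diagonal has {1,2,4,5} — only 3 is left for (r5,c5).
row 6 is empty so far; column 4 has {1,3,4,5,6} — only 2 is left for (r6,c4).
row 6 has {2}; column 6 has {1,2,3,4}; the diagonal has {1,2,3,4,5} — only 6 is left for (r6,c6).
row 1 has {1,2,3,5}; column 3 has {2,3,6} — only 4 is left for (r1,c3).
row 1 has {1,2,3,4,5}; column 5 has {2,3,5} — only 6 is left for (r1,c5).
row 4 has {3,4}; column 5 has {2,3,5,6} — only 1 is left for (r4,c5).
row 4 has {1,3,4}; column 6 has {1,2,3,4,6} — only 5 is left for (r4,c6).
row 6 has {2,6}; column 2 has {1,3,4} — only 5 is left for (r6,c2).
row 6 has {2,5,6}; column 3 has {2,3,4,6} — only 1 is left for (r6,c3).
row 6 has {1,2,5,6}; column 5 has {1,2,3,5,6} — only 4 is left for (r6,c5).
row 4 has {1,3,4,5}; column 1 has {4,5,6} — only 2 is left for (r4,c1).
row 4 has {1,2,3,4,5}; column 2 has {1,3,4,5} — only 6 is left for (r4,c2).
row 5 has {3,4,6}; column 1 has {2,4,5,6} — only 1 is left for (r5,c1).
row 5 has {1,3,4,6}; column 2 has {1,3,4,5,6} — only 2 is left for (r5,c2).
row 5 has {1,2,3,4,6}; column 3 has {1,2,3,4,6} — only 5 is left for (r5,c3).
row 6 has {1,2,4,5,6}; column 1 has {1,2,4,5,6} — only 3 is left for (r6,c1).

5 3 4 1 6 2 / 4 1 6 5 2 3 / 6 4 2 3 5 1 / 2 6 3 4 1 5 / 1 2 5 6 3 4 / 3 5 1 2 4 6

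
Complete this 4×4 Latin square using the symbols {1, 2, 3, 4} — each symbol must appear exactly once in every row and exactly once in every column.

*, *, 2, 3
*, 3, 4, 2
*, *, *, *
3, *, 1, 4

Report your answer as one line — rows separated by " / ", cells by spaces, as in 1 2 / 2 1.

4 1 2 3 / 1 3 4 2 / 2 4 3 1 / 3 2 1 4

At row 2, column 1: row 2 has {2,3,4}; column 1 has {3}; that leaves 1.
At row 3, column 3: row 3 is empty so far; column 3 has {1,2,4}; that leaves 3.
At row 3, column 4: row 3 has {3}; column 4 has {2,3,4}; that leaves 1.
At row 4, column 2: row 4 has {1,3,4}; column 2 has {3}; that leaves 2.
At row 1, column 1: row 1 has {2,3}; column 1 has {1,3}; that leaves 4.
At row 1, column 2: row 1 has {2,3,4}; column 2 has {2,3}; that leaves 1.
At row 3, column 1: row 3 has {1,3}; column 1 has {1,3,4}; that leaves 2.
At row 3, column 2: row 3 has {1,2,3}; column 2 has {1,2,3}; that leaves 4.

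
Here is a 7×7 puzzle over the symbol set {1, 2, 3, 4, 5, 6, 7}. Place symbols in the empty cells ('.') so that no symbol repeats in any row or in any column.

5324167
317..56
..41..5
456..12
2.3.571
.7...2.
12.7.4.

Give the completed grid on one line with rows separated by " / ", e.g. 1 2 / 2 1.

5 3 2 4 1 6 7 / 3 1 7 2 4 5 6 / 7 6 4 1 2 3 5 / 4 5 6 3 7 1 2 / 2 4 3 6 5 7 1 / 6 7 1 5 3 2 4 / 1 2 5 7 6 4 3

row 2 has {1,3,5,6,7}; column 4 has {1,4,7} — only 2 is left for (r2,c4).
row 2 has {1,2,3,5,6,7}; column 5 has {1,5} — only 4 is left for (r2,c5).
row 3 has {1,4,5}; column 2 has {1,2,3,5,7} — only 6 is left for (r3,c2).
row 3 has {1,4,5,6}; column 6 has {1,2,4,5,6,7} — only 3 is left for (r3,c6).
row 4 has {1,2,4,5,6}; column 4 has {1,2,4,7} — only 3 is left for (r4,c4).
row 4 has {1,2,3,4,5,6}; column 5 has {1,4,5} — only 7 is left for (r4,c5).
row 5 has {1,2,3,5,7}; column 2 has {1,2,3,5,6,7} — only 4 is left for (r5,c2).
row 5 has {1,2,3,4,5,7}; column 4 has {1,2,3,4,7} — only 6 is left for (r5,c4).
row 6 has {2,7}; column 1 has {1,2,3,4,5} — only 6 is left for (r6,c1).
row 6 has {2,6,7}; column 4 has {1,2,3,4,6,7} — only 5 is left for (r6,c4).
row 6 has {2,5,6,7}; column 5 has {1,4,5,7} — only 3 is left for (r6,c5).
row 6 has {2,3,5,6,7}; column 7 has {1,2,5,6,7} — only 4 is left for (r6,c7).
row 7 has {1,2,4,7}; column 3 has {2,3,4,6,7} — only 5 is left for (r7,c3).
row 7 has {1,2,4,5,7}; column 5 has {1,3,4,5,7} — only 6 is left for (r7,c5).
row 7 has {1,2,4,5,6,7}; column 7 has {1,2,4,5,6,7} — only 3 is left for (r7,c7).
row 3 has {1,3,4,5,6}; column 1 has {1,2,3,4,5,6} — only 7 is left for (r3,c1).
row 3 has {1,3,4,5,6,7}; column 5 has {1,3,4,5,6,7} — only 2 is left for (r3,c5).
row 6 has {2,3,4,5,6,7}; column 3 has {2,3,4,5,6,7} — only 1 is left for (r6,c3).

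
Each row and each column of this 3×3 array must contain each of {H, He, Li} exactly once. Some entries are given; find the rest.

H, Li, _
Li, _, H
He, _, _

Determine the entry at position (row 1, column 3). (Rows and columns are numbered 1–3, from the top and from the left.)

He

(r1,c3): row 1 has {H,Li}; column 3 has {H}, so it must be He.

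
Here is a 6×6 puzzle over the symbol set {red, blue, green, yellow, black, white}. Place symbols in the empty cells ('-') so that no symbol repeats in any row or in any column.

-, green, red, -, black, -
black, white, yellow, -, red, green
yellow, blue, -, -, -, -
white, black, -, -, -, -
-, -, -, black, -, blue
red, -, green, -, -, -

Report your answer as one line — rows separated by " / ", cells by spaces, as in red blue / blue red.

blue green red yellow black white / black white yellow blue red green / yellow blue black green white red / white black blue red green yellow / green red white black yellow blue / red yellow green white blue black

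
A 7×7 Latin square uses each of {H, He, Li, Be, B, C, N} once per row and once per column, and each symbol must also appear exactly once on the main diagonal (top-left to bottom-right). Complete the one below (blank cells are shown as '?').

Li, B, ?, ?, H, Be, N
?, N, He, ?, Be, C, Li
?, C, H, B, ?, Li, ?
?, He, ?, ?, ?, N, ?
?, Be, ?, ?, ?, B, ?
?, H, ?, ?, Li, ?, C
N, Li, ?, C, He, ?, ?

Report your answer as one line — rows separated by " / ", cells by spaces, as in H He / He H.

(r1,c3) = C
(r1,c4) = He
(r2,c4) = H
(r3,c5) = N
(r4,c4) = Be
(r5,c5) = C
(r6,c4) = N
(r6,c6) = He
(r7,c6) = H
(r7,c7) = B
(r2,c1) = B
(r4,c5) = B
(r4,c7) = H
(r5,c4) = Li
(r5,c7) = He
(r6,c1) = Be
(r6,c3) = B
(r7,c3) = Be
(r3,c1) = He
(r3,c7) = Be
(r4,c1) = C
(r4,c3) = Li
(r5,c1) = H
(r5,c3) = N

Li B C He H Be N / B N He H Be C Li / He C H B N Li Be / C He Li Be B N H / H Be N Li C B He / Be H B N Li He C / N Li Be C He H B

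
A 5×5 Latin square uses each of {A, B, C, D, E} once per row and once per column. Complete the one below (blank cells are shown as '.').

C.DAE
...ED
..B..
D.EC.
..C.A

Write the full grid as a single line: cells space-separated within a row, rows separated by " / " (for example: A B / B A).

At row 1, column 2: row 1 has {A,C,D,E}; column 2 is empty so far; that leaves B.
At row 2, column 3: row 2 has {D,E}; column 3 has {B,C,D,E}; that leaves A.
At row 3, column 4: row 3 has {B}; column 4 has {A,C,E}; that leaves D.
At row 3, column 5: row 3 has {B,D}; column 5 has {A,D,E}; that leaves C.
At row 4, column 2: row 4 has {C,D,E}; column 2 has {B}; that leaves A.
At row 4, column 5: row 4 has {A,C,D,E}; column 5 has {A,C,D,E}; that leaves B.
At row 5, column 4: row 5 has {A,C}; column 4 has {A,C,D,E}; that leaves B.
At row 2, column 1: row 2 has {A,D,E}; column 1 has {C,D}; that leaves B.
At row 2, column 2: row 2 has {A,B,D,E}; column 2 has {A,B}; that leaves C.
At row 3, column 2: row 3 has {B,C,D}; column 2 has {A,B,C}; that leaves E.
At row 5, column 1: row 5 has {A,B,C}; column 1 has {B,C,D}; that leaves E.
At row 5, column 2: row 5 has {A,B,C,E}; column 2 has {A,B,C,E}; that leaves D.
At row 3, column 1: row 3 has {B,C,D,E}; column 1 has {B,C,D,E}; that leaves A.

C B D A E / B C A E D / A E B D C / D A E C B / E D C B A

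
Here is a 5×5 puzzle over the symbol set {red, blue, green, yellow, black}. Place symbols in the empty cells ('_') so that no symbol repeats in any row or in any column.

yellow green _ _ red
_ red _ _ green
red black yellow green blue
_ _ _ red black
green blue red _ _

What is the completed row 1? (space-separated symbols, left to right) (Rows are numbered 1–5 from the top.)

yellow green black blue red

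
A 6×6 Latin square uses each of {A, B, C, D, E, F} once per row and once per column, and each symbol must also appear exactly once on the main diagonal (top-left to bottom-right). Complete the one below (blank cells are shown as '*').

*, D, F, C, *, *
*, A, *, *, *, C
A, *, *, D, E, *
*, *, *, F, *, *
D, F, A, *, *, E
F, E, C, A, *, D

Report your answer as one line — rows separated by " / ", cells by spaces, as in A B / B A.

E D F C A B / B A D E F C / A C B D E F / C B E F D A / D F A B C E / F E C A B D

Cell (r3,c3): row 3 has {A,D,E}; column 3 has {A,C,F}; the diagonal has {A,D,F} → B.
Cell (r3,c6): row 3 has {A,B,D,E}; column 6 has {C,D,E} → F.
Cell (r5,c4): row 5 has {A,D,E,F}; column 4 has {A,C,D,F} → B.
Cell (r5,c5): row 5 has {A,B,D,E,F}; column 5 has {E}; the diagonal has {A,B,D,F} → C.
Cell (r6,c5): row 6 has {A,C,D,E,F}; column 5 has {C,E} → B.
Cell (r1,c1): row 1 has {C,D,F}; column 1 has {A,D,F}; the diagonal has {A,B,C,D,F} → E.
Cell (r1,c5): row 1 has {C,D,E,F}; column 5 has {B,C,E} → A.
Cell (r1,c6): row 1 has {A,C,D,E,F}; column 6 has {C,D,E,F} → B.
Cell (r2,c1): row 2 has {A,C}; column 1 has {A,D,E,F} → B.
Cell (r2,c4): row 2 has {A,B,C}; column 4 has {A,B,C,D,F} → E.
Cell (r3,c2): row 3 has {A,B,D,E,F}; column 2 has {A,D,E,F} → C.
Cell (r4,c1): row 4 has {F}; column 1 has {A,B,D,E,F} → C.
Cell (r4,c2): row 4 has {C,F}; column 2 has {A,C,D,E,F} → B.
Cell (r4,c5): row 4 has {B,C,F}; column 5 has {A,B,C,E} → D.
Cell (r4,c6): row 4 has {B,C,D,F}; column 6 has {B,C,D,E,F} → A.
Cell (r2,c3): row 2 has {A,B,C,E}; column 3 has {A,B,C,F} → D.
Cell (r2,c5): row 2 has {A,B,C,D,E}; column 5 has {A,B,C,D,E} → F.
Cell (r4,c3): row 4 has {A,B,C,D,F}; column 3 has {A,B,C,D,F} → E.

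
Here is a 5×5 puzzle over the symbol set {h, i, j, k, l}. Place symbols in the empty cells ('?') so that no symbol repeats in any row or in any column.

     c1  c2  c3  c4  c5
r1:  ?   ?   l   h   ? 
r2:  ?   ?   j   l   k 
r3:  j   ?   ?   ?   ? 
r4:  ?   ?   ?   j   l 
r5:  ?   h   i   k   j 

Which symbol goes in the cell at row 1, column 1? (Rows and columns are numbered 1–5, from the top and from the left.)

Cell (r1,c5): row 1 has {h,l}; column 5 has {j,k,l} → i.
Cell (r2,c2): row 2 has {j,k,l}; column 2 has {h} → i.
Cell (r3,c4): row 3 has {j}; column 4 has {h,j,k,l} → i.
Cell (r3,c5): row 3 has {i,j}; column 5 has {i,j,k,l} → h.
Cell (r4,c2): row 4 has {j,l}; column 2 has {h,i} → k.
Cell (r4,c3): row 4 has {j,k,l}; column 3 has {i,j,l} → h.
Cell (r5,c1): row 5 has {h,i,j,k}; column 1 has {j} → l.
Cell (r1,c1): row 1 has {h,i,l}; column 1 has {j,l} → k.

k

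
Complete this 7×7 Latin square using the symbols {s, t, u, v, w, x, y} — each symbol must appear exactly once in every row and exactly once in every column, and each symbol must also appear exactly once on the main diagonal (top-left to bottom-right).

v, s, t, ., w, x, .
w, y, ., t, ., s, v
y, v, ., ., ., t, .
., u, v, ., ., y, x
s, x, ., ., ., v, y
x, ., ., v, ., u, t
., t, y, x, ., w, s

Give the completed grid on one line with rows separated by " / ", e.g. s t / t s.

(r1,c7) = u
(r3,c7) = w
(r4,c1) = t
(r4,c4) = w
(r4,c5) = s
(r5,c4) = u
(r5,c5) = t
(r6,c2) = w
(r6,c3) = s
(r6,c5) = y
(r7,c1) = u
(r7,c5) = v
(r1,c4) = y
(r3,c3) = x
(r3,c4) = s
(r3,c5) = u
(r5,c3) = w
(r2,c3) = u
(r2,c5) = x

v s t y w x u / w y u t x s v / y v x s u t w / t u v w s y x / s x w u t v y / x w s v y u t / u t y x v w s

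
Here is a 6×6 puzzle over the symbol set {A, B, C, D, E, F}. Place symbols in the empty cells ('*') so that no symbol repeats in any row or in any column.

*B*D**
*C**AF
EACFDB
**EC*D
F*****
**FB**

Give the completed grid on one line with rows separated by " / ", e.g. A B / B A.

C B A D F E / B C D E A F / E A C F D B / A F E C B D / F D B A E C / D E F B C A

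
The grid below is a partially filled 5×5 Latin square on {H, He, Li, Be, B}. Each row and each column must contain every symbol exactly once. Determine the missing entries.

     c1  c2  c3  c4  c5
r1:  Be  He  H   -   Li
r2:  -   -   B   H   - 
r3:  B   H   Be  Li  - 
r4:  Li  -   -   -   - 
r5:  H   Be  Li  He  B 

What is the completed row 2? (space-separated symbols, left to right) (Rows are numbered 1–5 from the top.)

He Li B H Be

(r1,c4) = B
(r2,c1) = He
(r2,c2) = Li
(r2,c5) = Be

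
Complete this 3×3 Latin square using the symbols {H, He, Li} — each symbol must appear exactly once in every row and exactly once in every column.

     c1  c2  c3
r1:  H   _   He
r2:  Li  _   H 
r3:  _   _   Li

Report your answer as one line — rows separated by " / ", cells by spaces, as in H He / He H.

At row 1, column 2: row 1 has {H,He}; column 2 is empty so far; that leaves Li.
At row 2, column 2: row 2 has {H,Li}; column 2 has {Li}; that leaves He.
At row 3, column 1: row 3 has {Li}; column 1 has {H,Li}; that leaves He.
At row 3, column 2: row 3 has {He,Li}; column 2 has {He,Li}; that leaves H.

H Li He / Li He H / He H Li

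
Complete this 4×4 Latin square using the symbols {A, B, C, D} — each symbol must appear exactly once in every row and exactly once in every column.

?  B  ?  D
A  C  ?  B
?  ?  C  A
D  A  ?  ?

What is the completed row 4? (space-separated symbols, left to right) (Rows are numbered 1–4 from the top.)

row 1 has {B,D}; column 1 has {A,D} — only C is left for (r1,c1).
row 1 has {B,C,D}; column 3 has {C} — only A is left for (r1,c3).
row 2 has {A,B,C}; column 3 has {A,C} — only D is left for (r2,c3).
row 3 has {A,C}; column 1 has {A,C,D} — only B is left for (r3,c1).
row 3 has {A,B,C}; column 2 has {A,B,C} — only D is left for (r3,c2).
row 4 has {A,D}; column 3 has {A,C,D} — only B is left for (r4,c3).
row 4 has {A,B,D}; column 4 has {A,B,D} — only C is left for (r4,c4).

D A B C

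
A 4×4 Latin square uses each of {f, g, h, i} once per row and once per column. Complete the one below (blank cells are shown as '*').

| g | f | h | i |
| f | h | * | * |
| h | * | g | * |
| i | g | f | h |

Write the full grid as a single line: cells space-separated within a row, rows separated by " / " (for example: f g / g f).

g f h i / f h i g / h i g f / i g f h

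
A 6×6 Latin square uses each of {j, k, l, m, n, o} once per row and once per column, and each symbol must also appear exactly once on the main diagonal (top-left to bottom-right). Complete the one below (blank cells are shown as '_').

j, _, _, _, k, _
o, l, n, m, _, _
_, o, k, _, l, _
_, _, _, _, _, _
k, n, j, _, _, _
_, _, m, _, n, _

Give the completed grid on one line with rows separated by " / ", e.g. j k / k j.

(r1,c2) = m
(r2,c5) = j
(r2,c6) = k
(r6,c1) = l
(r6,c6) = o
(r4,c4) = n
(r5,c5) = m
(r5,c6) = l
(r1,c6) = n
(r3,c4) = j
(r3,c6) = m
(r4,c1) = m
(r4,c5) = o
(r4,c6) = j
(r5,c4) = o
(r6,c4) = k
(r1,c4) = l
(r3,c1) = n
(r4,c2) = k
(r4,c3) = l
(r6,c2) = j
(r1,c3) = o

j m o l k n / o l n m j k / n o k j l m / m k l n o j / k n j o m l / l j m k n o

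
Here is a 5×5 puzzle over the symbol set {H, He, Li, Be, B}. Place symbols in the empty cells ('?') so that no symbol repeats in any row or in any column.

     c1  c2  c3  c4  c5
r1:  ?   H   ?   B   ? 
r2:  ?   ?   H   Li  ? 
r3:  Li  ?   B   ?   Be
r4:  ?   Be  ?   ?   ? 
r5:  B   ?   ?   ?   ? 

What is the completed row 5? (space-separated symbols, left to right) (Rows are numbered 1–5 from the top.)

B Li He Be H

(r3,c2) = He
(r3,c4) = H
(r4,c4) = He
(r5,c2) = Li
(r5,c4) = Be
(r2,c2) = B
(r2,c5) = He
(r4,c1) = H
(r4,c3) = Li
(r4,c5) = B
(r5,c3) = He
(r5,c5) = H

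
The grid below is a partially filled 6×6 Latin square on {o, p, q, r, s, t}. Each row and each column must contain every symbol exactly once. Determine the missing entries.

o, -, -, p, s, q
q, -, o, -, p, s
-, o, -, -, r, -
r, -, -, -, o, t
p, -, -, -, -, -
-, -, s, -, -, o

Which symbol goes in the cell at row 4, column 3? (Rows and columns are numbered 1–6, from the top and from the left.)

At row 3, column 6: row 3 has {o,r}; column 6 has {o,q,s,t}; that leaves p.
At row 5, column 6: row 5 has {p}; column 6 has {o,p,q,s,t}; that leaves r.
At row 6, column 1: row 6 has {o,s}; column 1 has {o,p,q,r}; that leaves t.
At row 6, column 5: row 6 has {o,s,t}; column 5 has {o,p,r,s}; that leaves q.
At row 3, column 1: row 3 has {o,p,r}; column 1 has {o,p,q,r,t}; that leaves s.
At row 5, column 5: row 5 has {p,r}; column 5 has {o,p,q,r,s}; that leaves t.
At row 6, column 4: row 6 has {o,q,s,t}; column 4 has {p}; that leaves r.
At row 2, column 4: row 2 has {o,p,q,s}; column 4 has {p,r}; that leaves t.
At row 3, column 4: row 3 has {o,p,r,s}; column 4 has {p,r,t}; that leaves q.
At row 4, column 4: row 4 has {o,r,t}; column 4 has {p,q,r,t}; that leaves s.
At row 5, column 3: row 5 has {p,r,t}; column 3 has {o,s}; that leaves q.
At row 5, column 4: row 5 has {p,q,r,t}; column 4 has {p,q,r,s,t}; that leaves o.
At row 6, column 2: row 6 has {o,q,r,s,t}; column 2 has {o}; that leaves p.
At row 2, column 2: row 2 has {o,p,q,s,t}; column 2 has {o,p}; that leaves r.
At row 3, column 3: row 3 has {o,p,q,r,s}; column 3 has {o,q,s}; that leaves t.
At row 4, column 2: row 4 has {o,r,s,t}; column 2 has {o,p,r}; that leaves q.
At row 4, column 3: row 4 has {o,q,r,s,t}; column 3 has {o,q,s,t}; that leaves p.

p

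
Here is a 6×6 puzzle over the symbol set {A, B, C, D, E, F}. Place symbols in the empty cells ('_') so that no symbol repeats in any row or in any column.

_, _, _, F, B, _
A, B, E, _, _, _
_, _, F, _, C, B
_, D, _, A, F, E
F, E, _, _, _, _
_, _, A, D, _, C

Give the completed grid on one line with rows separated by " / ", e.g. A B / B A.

(r2,c4) = C
(r2,c5) = D
(r2,c6) = F
(r3,c2) = A
(r3,c4) = E
(r5,c4) = B
(r5,c5) = A
(r5,c6) = D
(r6,c2) = F
(r6,c5) = E
(r1,c2) = C
(r1,c3) = D
(r1,c6) = A
(r3,c1) = D
(r5,c3) = C
(r6,c1) = B
(r1,c1) = E
(r4,c1) = C
(r4,c3) = B

E C D F B A / A B E C D F / D A F E C B / C D B A F E / F E C B A D / B F A D E C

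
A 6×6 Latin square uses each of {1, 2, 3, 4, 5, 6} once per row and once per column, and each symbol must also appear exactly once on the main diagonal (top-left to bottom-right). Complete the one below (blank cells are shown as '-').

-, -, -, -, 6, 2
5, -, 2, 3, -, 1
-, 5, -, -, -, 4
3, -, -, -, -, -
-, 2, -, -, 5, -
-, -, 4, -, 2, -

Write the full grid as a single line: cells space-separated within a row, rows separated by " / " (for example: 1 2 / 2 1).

4 3 5 1 6 2 / 5 6 2 3 4 1 / 2 5 1 6 3 4 / 3 4 6 2 1 5 / 1 2 3 4 5 6 / 6 1 4 5 2 3

(r2,c5) = 4
(r4,c5) = 1
(r2,c2) = 6
(r3,c5) = 3
(r4,c2) = 4
(r4,c4) = 2
(r6,c6) = 3
(r3,c3) = 1
(r3,c4) = 6
(r5,c6) = 6
(r6,c2) = 1
(r6,c4) = 5
(r1,c1) = 4
(r1,c2) = 3
(r1,c3) = 5
(r1,c4) = 1
(r3,c1) = 2
(r4,c3) = 6
(r4,c6) = 5
(r5,c1) = 1
(r5,c3) = 3
(r5,c4) = 4
(r6,c1) = 6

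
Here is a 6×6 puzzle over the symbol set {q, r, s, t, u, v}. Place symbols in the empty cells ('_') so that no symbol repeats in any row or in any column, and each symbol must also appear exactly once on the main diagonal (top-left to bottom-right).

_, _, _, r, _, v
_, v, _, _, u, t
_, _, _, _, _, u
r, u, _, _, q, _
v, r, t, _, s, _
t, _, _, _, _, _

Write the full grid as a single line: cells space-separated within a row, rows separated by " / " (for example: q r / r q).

(r1,c5) = t
(r4,c4) = t
(r4,c6) = s
(r5,c6) = q
(r6,c6) = r
(r3,c3) = q
(r4,c3) = v
(r5,c4) = u
(r6,c5) = v
(r1,c1) = u
(r1,c3) = s
(r2,c3) = r
(r3,c1) = s
(r3,c2) = t
(r3,c4) = v
(r3,c5) = r
(r6,c3) = u
(r1,c2) = q
(r2,c1) = q
(r2,c4) = s
(r6,c2) = s
(r6,c4) = q

u q s r t v / q v r s u t / s t q v r u / r u v t q s / v r t u s q / t s u q v r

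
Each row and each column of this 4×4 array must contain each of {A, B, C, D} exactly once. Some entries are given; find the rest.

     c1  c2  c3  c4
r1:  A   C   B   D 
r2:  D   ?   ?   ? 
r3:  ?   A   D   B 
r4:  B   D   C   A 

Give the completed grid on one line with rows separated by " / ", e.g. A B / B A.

A C B D / D B A C / C A D B / B D C A

(r2,c2) = B
(r2,c3) = A
(r2,c4) = C
(r3,c1) = C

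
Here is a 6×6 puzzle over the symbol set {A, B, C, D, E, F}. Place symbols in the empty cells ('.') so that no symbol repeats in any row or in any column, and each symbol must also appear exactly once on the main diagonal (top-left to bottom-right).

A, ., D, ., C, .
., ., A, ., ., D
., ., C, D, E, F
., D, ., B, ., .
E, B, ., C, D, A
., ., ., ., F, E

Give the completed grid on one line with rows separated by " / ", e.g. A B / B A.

A E D F C B / C F A E B D / B A C D E F / F D E B A C / E B F C D A / D C B A F E

Cell (r1,c6): row 1 has {A,C,D}; column 6 has {A,D,E,F} → B.
Cell (r2,c2): row 2 has {A,D}; column 2 has {B,D}; the diagonal has {A,B,C,D,E} → F.
Cell (r2,c4): row 2 has {A,D,F}; column 4 has {B,C,D} → E.
Cell (r2,c5): row 2 has {A,D,E,F}; column 5 has {C,D,E,F} → B.
Cell (r3,c1): row 3 has {C,D,E,F}; column 1 has {A,E} → B.
Cell (r3,c2): row 3 has {B,C,D,E,F}; column 2 has {B,D,F} → A.
Cell (r4,c5): row 4 has {B,D}; column 5 has {B,C,D,E,F} → A.
Cell (r4,c6): row 4 has {A,B,D}; column 6 has {A,B,D,E,F} → C.
Cell (r5,c3): row 5 has {A,B,C,D,E}; column 3 has {A,C,D} → F.
Cell (r6,c2): row 6 has {E,F}; column 2 has {A,B,D,F} → C.
Cell (r6,c3): row 6 has {C,E,F}; column 3 has {A,C,D,F} → B.
Cell (r6,c4): row 6 has {B,C,E,F}; column 4 has {B,C,D,E} → A.
Cell (r1,c2): row 1 has {A,B,C,D}; column 2 has {A,B,C,D,F} → E.
Cell (r1,c4): row 1 has {A,B,C,D,E}; column 4 has {A,B,C,D,E} → F.
Cell (r2,c1): row 2 has {A,B,D,E,F}; column 1 has {A,B,E} → C.
Cell (r4,c1): row 4 has {A,B,C,D}; column 1 has {A,B,C,E} → F.
Cell (r4,c3): row 4 has {A,B,C,D,F}; column 3 has {A,B,C,D,F} → E.
Cell (r6,c1): row 6 has {A,B,C,E,F}; column 1 has {A,B,C,E,F} → D.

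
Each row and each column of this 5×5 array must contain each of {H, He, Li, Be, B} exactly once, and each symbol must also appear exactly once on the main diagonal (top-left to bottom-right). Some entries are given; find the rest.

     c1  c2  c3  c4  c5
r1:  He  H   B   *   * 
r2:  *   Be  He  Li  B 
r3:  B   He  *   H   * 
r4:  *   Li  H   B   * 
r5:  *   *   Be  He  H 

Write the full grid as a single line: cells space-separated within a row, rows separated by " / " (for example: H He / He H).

Cell (r1,c4): row 1 has {H,He,B}; column 4 has {H,He,Li,B} → Be.
Cell (r1,c5): row 1 has {H,He,Be,B}; column 5 has {H,B} → Li.
Cell (r2,c1): row 2 has {He,Li,Be,B}; column 1 has {He,B} → H.
Cell (r3,c3): row 3 has {H,He,B}; column 3 has {H,He,Be,B}; the diagonal has {H,He,Be,B} → Li.
Cell (r3,c5): row 3 has {H,He,Li,B}; column 5 has {H,Li,B} → Be.
Cell (r4,c1): row 4 has {H,Li,B}; column 1 has {H,He,B} → Be.
Cell (r4,c5): row 4 has {H,Li,Be,B}; column 5 has {H,Li,Be,B} → He.
Cell (r5,c1): row 5 has {H,He,Be}; column 1 has {H,He,Be,B} → Li.
Cell (r5,c2): row 5 has {H,He,Li,Be}; column 2 has {H,He,Li,Be} → B.

He H B Be Li / H Be He Li B / B He Li H Be / Be Li H B He / Li B Be He H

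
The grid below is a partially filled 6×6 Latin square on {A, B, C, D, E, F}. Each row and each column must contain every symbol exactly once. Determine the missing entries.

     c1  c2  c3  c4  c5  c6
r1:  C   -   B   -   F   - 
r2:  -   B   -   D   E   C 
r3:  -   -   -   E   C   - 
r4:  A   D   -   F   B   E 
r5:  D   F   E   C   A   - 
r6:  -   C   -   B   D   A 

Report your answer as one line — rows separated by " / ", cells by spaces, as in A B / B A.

(r1,c4) = A
(r1,c6) = D
(r2,c1) = F
(r2,c3) = A
(r3,c1) = B
(r3,c2) = A
(r3,c6) = F
(r4,c3) = C
(r5,c6) = B
(r6,c1) = E
(r6,c3) = F
(r1,c2) = E
(r3,c3) = D

C E B A F D / F B A D E C / B A D E C F / A D C F B E / D F E C A B / E C F B D A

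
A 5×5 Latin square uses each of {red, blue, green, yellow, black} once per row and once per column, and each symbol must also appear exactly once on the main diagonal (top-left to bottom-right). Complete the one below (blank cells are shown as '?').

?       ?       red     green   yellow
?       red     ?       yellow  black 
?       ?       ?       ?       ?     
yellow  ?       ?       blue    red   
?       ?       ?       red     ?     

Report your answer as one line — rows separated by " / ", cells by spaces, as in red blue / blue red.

(r1,c1) = black
(r1,c2) = blue
(r3,c4) = black
(r5,c5) = green
(r3,c3) = yellow
(r3,c5) = blue
(r5,c1) = blue
(r5,c3) = black
(r2,c1) = green
(r2,c3) = blue
(r3,c1) = red
(r3,c2) = green
(r4,c2) = black
(r4,c3) = green
(r5,c2) = yellow

black blue red green yellow / green red blue yellow black / red green yellow black blue / yellow black green blue red / blue yellow black red green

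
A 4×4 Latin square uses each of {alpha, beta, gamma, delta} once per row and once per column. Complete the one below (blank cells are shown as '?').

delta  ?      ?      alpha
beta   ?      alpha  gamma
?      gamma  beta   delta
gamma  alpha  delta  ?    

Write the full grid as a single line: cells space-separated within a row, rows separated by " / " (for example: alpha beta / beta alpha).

delta beta gamma alpha / beta delta alpha gamma / alpha gamma beta delta / gamma alpha delta beta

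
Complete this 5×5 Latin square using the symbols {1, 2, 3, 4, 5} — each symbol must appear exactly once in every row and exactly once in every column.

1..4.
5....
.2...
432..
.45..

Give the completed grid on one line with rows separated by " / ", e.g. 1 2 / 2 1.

1 5 3 4 2 / 5 1 4 2 3 / 3 2 1 5 4 / 4 3 2 1 5 / 2 4 5 3 1

At row 1, column 2: row 1 has {1,4}; column 2 has {2,3,4}; that leaves 5.
At row 1, column 3: row 1 has {1,4,5}; column 3 has {2,5}; that leaves 3.
At row 1, column 5: row 1 has {1,3,4,5}; column 5 is empty so far; that leaves 2.
At row 2, column 2: row 2 has {5}; column 2 has {2,3,4,5}; that leaves 1.
At row 2, column 3: row 2 has {1,5}; column 3 has {2,3,5}; that leaves 4.
At row 2, column 5: row 2 has {1,4,5}; column 5 has {2}; that leaves 3.
At row 3, column 1: row 3 has {2}; column 1 has {1,4,5}; that leaves 3.
At row 3, column 3: row 3 has {2,3}; column 3 has {2,3,4,5}; that leaves 1.
At row 3, column 4: row 3 has {1,2,3}; column 4 has {4}; that leaves 5.
At row 3, column 5: row 3 has {1,2,3,5}; column 5 has {2,3}; that leaves 4.
At row 4, column 4: row 4 has {2,3,4}; column 4 has {4,5}; that leaves 1.
At row 4, column 5: row 4 has {1,2,3,4}; column 5 has {2,3,4}; that leaves 5.
At row 5, column 1: row 5 has {4,5}; column 1 has {1,3,4,5}; that leaves 2.
At row 5, column 4: row 5 has {2,4,5}; column 4 has {1,4,5}; that leaves 3.
At row 5, column 5: row 5 has {2,3,4,5}; column 5 has {2,3,4,5}; that leaves 1.
At row 2, column 4: row 2 has {1,3,4,5}; column 4 has {1,3,4,5}; that leaves 2.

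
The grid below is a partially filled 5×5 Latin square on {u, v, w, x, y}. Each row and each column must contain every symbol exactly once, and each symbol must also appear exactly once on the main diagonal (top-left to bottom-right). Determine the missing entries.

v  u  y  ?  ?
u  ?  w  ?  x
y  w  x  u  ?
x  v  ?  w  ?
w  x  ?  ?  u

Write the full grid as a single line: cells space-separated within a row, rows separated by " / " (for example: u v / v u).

(r1,c4) = x
(r1,c5) = w
(r2,c2) = y
(r2,c4) = v
(r3,c5) = v
(r4,c3) = u
(r4,c5) = y
(r5,c3) = v
(r5,c4) = y

v u y x w / u y w v x / y w x u v / x v u w y / w x v y u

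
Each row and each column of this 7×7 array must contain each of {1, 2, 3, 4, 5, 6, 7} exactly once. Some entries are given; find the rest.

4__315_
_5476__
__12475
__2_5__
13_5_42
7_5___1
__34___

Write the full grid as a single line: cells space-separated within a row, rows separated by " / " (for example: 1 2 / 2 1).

row 2 has {4,5,6,7}; column 7 has {1,2,5} — only 3 is left for (r2,c7).
row 3 has {1,2,4,5,7}; column 2 has {3,5} — only 6 is left for (r3,c2).
row 5 has {1,2,3,4,5}; column 5 has {1,4,5,6} — only 7 is left for (r5,c5).
row 6 has {1,5,7}; column 4 has {2,3,4,5,7} — only 6 is left for (r6,c4).
row 7 has {3,4}; column 5 has {1,4,5,6,7} — only 2 is left for (r7,c5).
row 2 has {3,4,5,6,7}; column 1 has {1,4,7} — only 2 is left for (r2,c1).
row 2 has {2,3,4,5,6,7}; column 6 has {4,5,7} — only 1 is left for (r2,c6).
row 3 has {1,2,4,5,6,7}; column 1 has {1,2,4,7} — only 3 is left for (r3,c1).
row 4 has {2,5}; column 1 has {1,2,3,4,7} — only 6 is left for (r4,c1).
row 4 has {2,5,6}; column 4 has {2,3,4,5,6,7} — only 1 is left for (r4,c4).
row 4 has {1,2,5,6}; column 6 has {1,4,5,7} — only 3 is left for (r4,c6).
row 5 has {1,2,3,4,5,7}; column 3 has {1,2,3,4,5} — only 6 is left for (r5,c3).
row 6 has {1,5,6,7}; column 5 has {1,2,4,5,6,7} — only 3 is left for (r6,c5).
row 6 has {1,3,5,6,7}; column 6 has {1,3,4,5,7} — only 2 is left for (r6,c6).
row 7 has {2,3,4}; column 1 has {1,2,3,4,6,7} — only 5 is left for (r7,c1).
row 7 has {2,3,4,5}; column 6 has {1,2,3,4,5,7} — only 6 is left for (r7,c6).
row 7 has {2,3,4,5,6}; column 7 has {1,2,3,5} — only 7 is left for (r7,c7).
row 1 has {1,3,4,5}; column 3 has {1,2,3,4,5,6} — only 7 is left for (r1,c3).
row 1 has {1,3,4,5,7}; column 7 has {1,2,3,5,7} — only 6 is left for (r1,c7).
row 4 has {1,2,3,5,6}; column 7 has {1,2,3,5,6,7} — only 4 is left for (r4,c7).
row 6 has {1,2,3,5,6,7}; column 2 has {3,5,6} — only 4 is left for (r6,c2).
row 7 has {2,3,4,5,6,7}; column 2 has {3,4,5,6} — only 1 is left for (r7,c2).
row 1 has {1,3,4,5,6,7}; column 2 has {1,3,4,5,6} — only 2 is left for (r1,c2).
row 4 has {1,2,3,4,5,6}; column 2 has {1,2,3,4,5,6} — only 7 is left for (r4,c2).

4 2 7 3 1 5 6 / 2 5 4 7 6 1 3 / 3 6 1 2 4 7 5 / 6 7 2 1 5 3 4 / 1 3 6 5 7 4 2 / 7 4 5 6 3 2 1 / 5 1 3 4 2 6 7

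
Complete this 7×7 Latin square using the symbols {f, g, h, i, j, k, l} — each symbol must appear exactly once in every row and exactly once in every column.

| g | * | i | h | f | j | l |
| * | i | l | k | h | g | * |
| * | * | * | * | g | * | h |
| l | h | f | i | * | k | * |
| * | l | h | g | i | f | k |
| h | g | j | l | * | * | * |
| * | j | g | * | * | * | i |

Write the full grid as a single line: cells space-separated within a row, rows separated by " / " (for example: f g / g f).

(r1,c2) = k
(r3,c2) = f
(r3,c3) = k
(r3,c4) = j
(r4,c5) = j
(r4,c7) = g
(r5,c1) = j
(r6,c5) = k
(r6,c6) = i
(r6,c7) = f
(r7,c4) = f
(r7,c5) = l
(r7,c6) = h
(r2,c1) = f
(r2,c7) = j
(r3,c1) = i
(r3,c6) = l
(r7,c1) = k

g k i h f j l / f i l k h g j / i f k j g l h / l h f i j k g / j l h g i f k / h g j l k i f / k j g f l h i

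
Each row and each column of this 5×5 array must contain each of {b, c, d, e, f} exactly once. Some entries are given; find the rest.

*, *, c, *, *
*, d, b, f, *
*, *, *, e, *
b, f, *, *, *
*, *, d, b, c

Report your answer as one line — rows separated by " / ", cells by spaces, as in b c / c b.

At row 1, column 4: row 1 has {c}; column 4 has {b,e,f}; that leaves d.
At row 2, column 5: row 2 has {b,d,f}; column 5 has {c}; that leaves e.
At row 3, column 3: row 3 has {e}; column 3 has {b,c,d}; that leaves f.
At row 4, column 3: row 4 has {b,f}; column 3 has {b,c,d,f}; that leaves e.
At row 4, column 4: row 4 has {b,e,f}; column 4 has {b,d,e,f}; that leaves c.
At row 4, column 5: row 4 has {b,c,e,f}; column 5 has {c,e}; that leaves d.
At row 5, column 2: row 5 has {b,c,d}; column 2 has {d,f}; that leaves e.
At row 1, column 2: row 1 has {c,d}; column 2 has {d,e,f}; that leaves b.
At row 1, column 5: row 1 has {b,c,d}; column 5 has {c,d,e}; that leaves f.
At row 2, column 1: row 2 has {b,d,e,f}; column 1 has {b}; that leaves c.
At row 3, column 1: row 3 has {e,f}; column 1 has {b,c}; that leaves d.
At row 3, column 2: row 3 has {d,e,f}; column 2 has {b,d,e,f}; that leaves c.
At row 3, column 5: row 3 has {c,d,e,f}; column 5 has {c,d,e,f}; that leaves b.
At row 5, column 1: row 5 has {b,c,d,e}; column 1 has {b,c,d}; that leaves f.
At row 1, column 1: row 1 has {b,c,d,f}; column 1 has {b,c,d,f}; that leaves e.

e b c d f / c d b f e / d c f e b / b f e c d / f e d b c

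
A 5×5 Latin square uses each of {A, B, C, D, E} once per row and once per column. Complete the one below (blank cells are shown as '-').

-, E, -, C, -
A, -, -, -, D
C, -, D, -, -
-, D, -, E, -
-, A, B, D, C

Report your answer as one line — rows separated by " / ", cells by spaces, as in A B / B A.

D E A C B / A C E B D / C B D A E / B D C E A / E A B D C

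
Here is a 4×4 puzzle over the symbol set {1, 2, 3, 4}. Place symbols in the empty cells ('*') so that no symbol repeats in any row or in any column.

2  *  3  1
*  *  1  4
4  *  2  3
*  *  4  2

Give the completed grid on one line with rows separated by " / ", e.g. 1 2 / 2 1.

2 4 3 1 / 3 2 1 4 / 4 1 2 3 / 1 3 4 2

row 1 has {1,2,3}; column 2 is empty so far — only 4 is left for (r1,c2).
row 2 has {1,4}; column 1 has {2,4} — only 3 is left for (r2,c1).
row 2 has {1,3,4}; column 2 has {4} — only 2 is left for (r2,c2).
row 3 has {2,3,4}; column 2 has {2,4} — only 1 is left for (r3,c2).
row 4 has {2,4}; column 1 has {2,3,4} — only 1 is left for (r4,c1).
row 4 has {1,2,4}; column 2 has {1,2,4} — only 3 is left for (r4,c2).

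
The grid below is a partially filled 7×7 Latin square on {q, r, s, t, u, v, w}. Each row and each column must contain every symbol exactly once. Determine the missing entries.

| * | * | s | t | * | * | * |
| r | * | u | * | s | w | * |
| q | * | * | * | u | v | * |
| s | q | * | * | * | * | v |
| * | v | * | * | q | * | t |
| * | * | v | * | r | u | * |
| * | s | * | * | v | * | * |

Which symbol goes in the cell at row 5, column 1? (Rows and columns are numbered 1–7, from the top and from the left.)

u

At row 1, column 5: row 1 has {s,t}; column 5 has {q,r,s,u,v}; that leaves w.
At row 2, column 2: row 2 has {r,s,u,w}; column 2 has {q,s,v}; that leaves t.
At row 2, column 7: row 2 has {r,s,t,u,w}; column 7 has {t,v}; that leaves q.
At row 4, column 5: row 4 has {q,s,v}; column 5 has {q,r,s,u,v,w}; that leaves t.
At row 4, column 6: row 4 has {q,s,t,v}; column 6 has {u,v,w}; that leaves r.
At row 5, column 6: row 5 has {q,t,v}; column 6 has {r,u,v,w}; that leaves s.
At row 6, column 2: row 6 has {r,u,v}; column 2 has {q,s,t,v}; that leaves w.
At row 6, column 7: row 6 has {r,u,v,w}; column 7 has {q,t,v}; that leaves s.
At row 1, column 6: row 1 has {s,t,w}; column 6 has {r,s,u,v,w}; that leaves q.
At row 2, column 4: row 2 has {q,r,s,t,u,w}; column 4 has {t}; that leaves v.
At row 3, column 2: row 3 has {q,u,v}; column 2 has {q,s,t,v,w}; that leaves r.
At row 3, column 7: row 3 has {q,r,u,v}; column 7 has {q,s,t,v}; that leaves w.
At row 4, column 3: row 4 has {q,r,s,t,v}; column 3 has {s,u,v}; that leaves w.
At row 4, column 4: row 4 has {q,r,s,t,v,w}; column 4 has {t,v}; that leaves u.
At row 5, column 3: row 5 has {q,s,t,v}; column 3 has {s,u,v,w}; that leaves r.
At row 5, column 4: row 5 has {q,r,s,t,v}; column 4 has {t,u,v}; that leaves w.
At row 6, column 1: row 6 has {r,s,u,v,w}; column 1 has {q,r,s}; that leaves t.
At row 6, column 4: row 6 has {r,s,t,u,v,w}; column 4 has {t,u,v,w}; that leaves q.
At row 7, column 4: row 7 has {s,v}; column 4 has {q,t,u,v,w}; that leaves r.
At row 7, column 6: row 7 has {r,s,v}; column 6 has {q,r,s,u,v,w}; that leaves t.
At row 7, column 7: row 7 has {r,s,t,v}; column 7 has {q,s,t,v,w}; that leaves u.
At row 1, column 2: row 1 has {q,s,t,w}; column 2 has {q,r,s,t,v,w}; that leaves u.
At row 1, column 7: row 1 has {q,s,t,u,w}; column 7 has {q,s,t,u,v,w}; that leaves r.
At row 3, column 3: row 3 has {q,r,u,v,w}; column 3 has {r,s,u,v,w}; that leaves t.
At row 3, column 4: row 3 has {q,r,t,u,v,w}; column 4 has {q,r,t,u,v,w}; that leaves s.
At row 5, column 1: row 5 has {q,r,s,t,v,w}; column 1 has {q,r,s,t}; that leaves u.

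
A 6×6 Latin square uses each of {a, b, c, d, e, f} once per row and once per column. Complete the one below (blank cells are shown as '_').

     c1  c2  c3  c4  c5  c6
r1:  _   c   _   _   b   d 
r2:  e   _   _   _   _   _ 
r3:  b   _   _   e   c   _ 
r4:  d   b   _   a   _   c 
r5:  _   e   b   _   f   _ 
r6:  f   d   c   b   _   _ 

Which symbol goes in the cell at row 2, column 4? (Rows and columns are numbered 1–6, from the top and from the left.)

c

(r1,c1) = a
(r1,c4) = f
(r4,c5) = e
(r5,c1) = c
(r5,c4) = d
(r5,c6) = a
(r6,c5) = a
(r6,c6) = e
(r1,c3) = e
(r2,c4) = c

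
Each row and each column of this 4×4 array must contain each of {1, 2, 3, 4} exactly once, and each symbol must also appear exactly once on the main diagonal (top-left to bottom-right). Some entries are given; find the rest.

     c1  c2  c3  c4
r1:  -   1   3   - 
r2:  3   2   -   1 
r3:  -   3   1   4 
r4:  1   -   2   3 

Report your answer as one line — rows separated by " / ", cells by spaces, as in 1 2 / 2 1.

4 1 3 2 / 3 2 4 1 / 2 3 1 4 / 1 4 2 3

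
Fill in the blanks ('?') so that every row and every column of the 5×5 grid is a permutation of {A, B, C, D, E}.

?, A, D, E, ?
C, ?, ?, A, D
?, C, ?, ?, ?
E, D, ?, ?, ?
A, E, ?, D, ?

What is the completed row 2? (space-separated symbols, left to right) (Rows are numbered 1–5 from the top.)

C B E A D

At row 1, column 1: row 1 has {A,D,E}; column 1 has {A,C,E}; that leaves B.
At row 1, column 5: row 1 has {A,B,D,E}; column 5 has {D}; that leaves C.
At row 2, column 2: row 2 has {A,C,D}; column 2 has {A,C,D,E}; that leaves B.
At row 2, column 3: row 2 has {A,B,C,D}; column 3 has {D}; that leaves E.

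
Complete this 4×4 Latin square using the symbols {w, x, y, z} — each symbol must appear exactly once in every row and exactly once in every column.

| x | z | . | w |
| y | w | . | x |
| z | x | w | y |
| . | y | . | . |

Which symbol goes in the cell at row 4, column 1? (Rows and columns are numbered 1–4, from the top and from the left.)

(r1,c3) = y
(r2,c3) = z
(r4,c1) = w

w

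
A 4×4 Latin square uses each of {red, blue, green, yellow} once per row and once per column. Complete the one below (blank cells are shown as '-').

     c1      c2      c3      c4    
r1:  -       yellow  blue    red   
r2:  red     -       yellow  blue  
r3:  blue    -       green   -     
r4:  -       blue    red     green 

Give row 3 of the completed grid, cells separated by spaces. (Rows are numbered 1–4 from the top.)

blue red green yellow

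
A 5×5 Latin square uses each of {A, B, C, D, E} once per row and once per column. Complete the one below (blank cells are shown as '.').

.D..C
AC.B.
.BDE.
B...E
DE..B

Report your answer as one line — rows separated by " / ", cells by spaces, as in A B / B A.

E D B A C / A C E B D / C B D E A / B A C D E / D E A C B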